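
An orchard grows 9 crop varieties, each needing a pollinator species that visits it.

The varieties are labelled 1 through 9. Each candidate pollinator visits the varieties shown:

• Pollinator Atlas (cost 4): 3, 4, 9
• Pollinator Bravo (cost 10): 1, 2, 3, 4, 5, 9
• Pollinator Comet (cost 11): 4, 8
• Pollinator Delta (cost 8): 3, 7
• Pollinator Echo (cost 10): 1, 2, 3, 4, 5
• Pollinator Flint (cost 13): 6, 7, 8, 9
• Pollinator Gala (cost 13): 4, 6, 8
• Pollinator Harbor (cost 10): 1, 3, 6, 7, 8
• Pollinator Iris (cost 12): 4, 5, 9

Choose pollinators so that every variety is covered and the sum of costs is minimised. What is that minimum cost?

20

Bravo, Harbor together cover every variety (Bravo ∪ Harbor = {1, 2, 3, 4, 5, 6, 7, 8, 9}); total cost 10 + 10 = 20.
The greedy pick Atlas, Harbor, Bravo costs 24; no covering selection beats 20.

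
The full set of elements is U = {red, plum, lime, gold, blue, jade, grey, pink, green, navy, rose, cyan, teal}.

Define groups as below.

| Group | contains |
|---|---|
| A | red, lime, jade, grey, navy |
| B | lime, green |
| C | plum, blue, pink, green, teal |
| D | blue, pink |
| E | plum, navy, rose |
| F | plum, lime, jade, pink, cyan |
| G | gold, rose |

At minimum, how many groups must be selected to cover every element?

4

A and C and F and G together: A ∪ C ∪ F ∪ G = {red, plum, lime, gold, blue, jade, grey, pink, green, navy, rose, cyan, teal} — every element is covered.
Only G contains gold, so G is forced; the remaining 11 elements need at least 3 more groups (each remaining group adds at most 5) — so at least 4 groups are needed, and 4 is optimal.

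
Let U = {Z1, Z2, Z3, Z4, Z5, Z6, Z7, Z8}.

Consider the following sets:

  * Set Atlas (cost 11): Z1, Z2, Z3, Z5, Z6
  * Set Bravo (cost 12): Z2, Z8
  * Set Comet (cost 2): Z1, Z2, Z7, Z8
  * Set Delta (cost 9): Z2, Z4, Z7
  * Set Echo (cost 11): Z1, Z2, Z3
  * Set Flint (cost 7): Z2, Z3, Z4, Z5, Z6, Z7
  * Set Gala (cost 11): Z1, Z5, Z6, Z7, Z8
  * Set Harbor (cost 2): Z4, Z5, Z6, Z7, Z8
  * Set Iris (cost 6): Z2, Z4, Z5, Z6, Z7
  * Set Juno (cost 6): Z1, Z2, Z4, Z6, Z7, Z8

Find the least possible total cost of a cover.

Comet, Flint together cover every point (Comet ∪ Flint = {Z1, Z2, Z3, Z4, Z5, Z6, Z7, Z8}); total cost 2 + 7 = 9.
The greedy pick Harbor, Comet, Flint costs 11; no covering selection beats 9.

9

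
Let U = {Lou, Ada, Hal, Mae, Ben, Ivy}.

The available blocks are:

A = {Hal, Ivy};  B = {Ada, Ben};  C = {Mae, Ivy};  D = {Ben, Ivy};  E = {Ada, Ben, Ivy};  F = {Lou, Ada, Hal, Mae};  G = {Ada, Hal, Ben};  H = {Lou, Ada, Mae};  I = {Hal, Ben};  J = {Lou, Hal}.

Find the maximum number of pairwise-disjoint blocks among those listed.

B, C, J are pairwise disjoint (B={Ada,Ben}; C={Mae,Ivy}; J={Lou,Hal}).
Every remaining block overlaps one of these, and no 4 of the listed blocks are pairwise disjoint, so 3 is the maximum.

3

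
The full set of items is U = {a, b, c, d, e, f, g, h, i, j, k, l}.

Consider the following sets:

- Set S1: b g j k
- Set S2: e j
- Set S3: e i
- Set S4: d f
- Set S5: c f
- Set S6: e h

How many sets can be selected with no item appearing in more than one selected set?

3

S1, S5, S6 are pairwise disjoint (S1={b,g,j,k}; S5={c,f}; S6={e,h}).
Every remaining set overlaps one of these, and no 4 of the listed sets are pairwise disjoint, so 3 is the maximum.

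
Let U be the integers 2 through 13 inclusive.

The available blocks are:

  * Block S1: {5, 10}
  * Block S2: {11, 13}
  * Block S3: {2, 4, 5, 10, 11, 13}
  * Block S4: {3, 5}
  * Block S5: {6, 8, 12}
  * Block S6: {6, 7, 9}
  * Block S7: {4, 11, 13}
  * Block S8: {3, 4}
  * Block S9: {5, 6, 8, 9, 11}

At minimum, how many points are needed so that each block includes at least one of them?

4

Take H = {3, 6, 10, 11}. Each listed block contains at least one of these, so H is a hitting set of size 4.
The blocks S1, S2, S5, S8 are pairwise disjoint, so any hitting set needs a separate point for each — at least 4. Hence 4 is optimal.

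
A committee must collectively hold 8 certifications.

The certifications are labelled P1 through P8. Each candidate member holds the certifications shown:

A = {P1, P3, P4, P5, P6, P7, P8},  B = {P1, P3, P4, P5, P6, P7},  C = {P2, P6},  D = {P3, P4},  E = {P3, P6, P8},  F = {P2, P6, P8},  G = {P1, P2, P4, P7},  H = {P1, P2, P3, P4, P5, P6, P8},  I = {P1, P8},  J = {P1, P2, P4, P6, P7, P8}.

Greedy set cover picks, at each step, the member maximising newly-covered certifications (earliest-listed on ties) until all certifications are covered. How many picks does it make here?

Greedy: pick A (covers 7 new) → pick C (covers 1 new). Total picks: 2.

2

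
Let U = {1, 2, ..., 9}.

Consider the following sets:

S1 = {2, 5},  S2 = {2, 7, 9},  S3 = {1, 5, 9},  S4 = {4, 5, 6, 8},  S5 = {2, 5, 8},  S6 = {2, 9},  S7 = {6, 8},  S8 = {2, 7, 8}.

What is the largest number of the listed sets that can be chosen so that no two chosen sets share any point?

S4, S6 are pairwise disjoint (S4={4,5,6,8}; S6={2,9}).
Every remaining set overlaps one of these, and no 3 of the listed sets are pairwise disjoint, so 2 is the maximum.

2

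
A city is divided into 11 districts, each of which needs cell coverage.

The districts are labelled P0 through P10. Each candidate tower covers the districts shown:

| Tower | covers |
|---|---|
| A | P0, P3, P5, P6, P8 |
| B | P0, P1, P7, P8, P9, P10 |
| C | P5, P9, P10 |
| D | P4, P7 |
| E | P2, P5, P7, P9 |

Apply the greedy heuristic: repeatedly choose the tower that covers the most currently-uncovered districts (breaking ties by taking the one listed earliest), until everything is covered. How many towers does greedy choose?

Greedy: pick B (covers 6 new) → pick A (covers 3 new) → pick D (covers 1 new) → pick E (covers 1 new). Total picks: 4.

4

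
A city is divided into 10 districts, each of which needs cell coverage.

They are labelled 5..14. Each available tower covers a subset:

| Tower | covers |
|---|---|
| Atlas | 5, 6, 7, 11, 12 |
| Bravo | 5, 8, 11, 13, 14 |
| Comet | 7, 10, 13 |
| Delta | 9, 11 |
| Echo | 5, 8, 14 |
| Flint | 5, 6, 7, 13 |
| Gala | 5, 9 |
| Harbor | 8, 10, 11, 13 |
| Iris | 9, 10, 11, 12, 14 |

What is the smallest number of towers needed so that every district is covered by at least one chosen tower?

3

Take {Bravo, Flint, Iris}. Their union is {5, 6, 7, 8, 9, 10, 11, 12, 13, 14}, which is all 10 districts.
No 2 of the 9 towers cover everything (all 36 combinations miss at least one district), so 3 is optimal.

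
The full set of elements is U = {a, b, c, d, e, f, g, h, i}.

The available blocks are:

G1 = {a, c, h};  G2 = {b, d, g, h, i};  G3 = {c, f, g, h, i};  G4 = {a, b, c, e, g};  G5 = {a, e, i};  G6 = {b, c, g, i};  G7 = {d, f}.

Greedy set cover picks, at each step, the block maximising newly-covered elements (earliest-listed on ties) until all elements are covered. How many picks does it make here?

Greedy: pick G2 (covers 5 new) → pick G4 (covers 3 new) → pick G3 (covers 1 new). Total picks: 3.

3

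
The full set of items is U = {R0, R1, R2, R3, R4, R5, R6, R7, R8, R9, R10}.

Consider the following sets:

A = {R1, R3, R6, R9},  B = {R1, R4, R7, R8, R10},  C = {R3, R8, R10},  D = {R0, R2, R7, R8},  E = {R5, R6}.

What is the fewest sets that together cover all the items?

A, B, D, and E cover everything between them: the union {R0, R1, R2, R3, R4, R5, R6, R7, R8, R9, R10} is all of U.
No 3 of the 5 sets cover everything (all 10 combinations miss at least one item), so 4 is optimal.

4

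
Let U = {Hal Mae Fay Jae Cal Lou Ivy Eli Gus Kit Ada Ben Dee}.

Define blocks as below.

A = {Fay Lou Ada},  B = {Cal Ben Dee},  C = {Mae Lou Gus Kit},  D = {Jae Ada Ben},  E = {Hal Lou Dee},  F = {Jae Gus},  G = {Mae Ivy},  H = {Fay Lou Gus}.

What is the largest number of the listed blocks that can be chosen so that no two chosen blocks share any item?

A, B, F, G are pairwise disjoint (A={Fay,Lou,Ada}; B={Cal,Ben,Dee}; F={Jae,Gus}; G={Mae,Ivy}).
Every remaining block overlaps one of these, and no 5 of the listed blocks are pairwise disjoint, so 4 is the maximum.

4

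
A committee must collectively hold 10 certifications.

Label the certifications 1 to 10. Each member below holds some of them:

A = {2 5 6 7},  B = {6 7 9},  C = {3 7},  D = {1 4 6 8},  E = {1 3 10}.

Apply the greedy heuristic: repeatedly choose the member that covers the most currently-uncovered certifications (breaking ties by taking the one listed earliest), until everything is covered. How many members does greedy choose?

Greedy: pick A (covers 4 new) → pick D (covers 3 new) → pick E (covers 2 new) → pick B (covers 1 new). Total picks: 4.

4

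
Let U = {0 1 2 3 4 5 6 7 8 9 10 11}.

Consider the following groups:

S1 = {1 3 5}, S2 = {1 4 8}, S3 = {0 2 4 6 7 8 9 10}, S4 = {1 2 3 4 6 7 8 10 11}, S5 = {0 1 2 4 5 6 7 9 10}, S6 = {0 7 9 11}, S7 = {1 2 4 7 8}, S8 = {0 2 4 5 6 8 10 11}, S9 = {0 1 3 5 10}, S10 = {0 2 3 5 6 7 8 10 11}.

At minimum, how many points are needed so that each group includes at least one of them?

The 2 points {0, 1} hit every group.
The groups S2, S6 are pairwise disjoint, so any hitting set needs a separate point for each — at least 2. Hence 2 is optimal.

2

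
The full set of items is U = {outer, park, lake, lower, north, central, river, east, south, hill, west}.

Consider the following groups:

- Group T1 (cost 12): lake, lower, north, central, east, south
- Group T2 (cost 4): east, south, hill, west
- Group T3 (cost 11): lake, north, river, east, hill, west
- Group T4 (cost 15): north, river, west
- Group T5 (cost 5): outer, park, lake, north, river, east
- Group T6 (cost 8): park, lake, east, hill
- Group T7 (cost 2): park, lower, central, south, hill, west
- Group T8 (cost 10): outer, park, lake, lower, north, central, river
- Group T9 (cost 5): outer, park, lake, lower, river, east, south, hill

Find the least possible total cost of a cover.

7

T5, T7 together cover every item (T5 ∪ T7 = {outer, park, lake, lower, north, central, river, east, south, hill, west}); total cost 5 + 2 = 7.
No covering selection has total cost below 7.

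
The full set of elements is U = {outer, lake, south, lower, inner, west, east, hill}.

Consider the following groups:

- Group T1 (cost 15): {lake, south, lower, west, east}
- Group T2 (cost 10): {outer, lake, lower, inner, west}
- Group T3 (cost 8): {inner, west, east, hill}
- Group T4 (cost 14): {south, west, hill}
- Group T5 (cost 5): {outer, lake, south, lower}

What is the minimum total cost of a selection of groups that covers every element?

13

T3, T5 together cover every element (T3 ∪ T5 = {outer, lake, south, lower, inner, west, east, hill}); total cost 8 + 5 = 13.
No covering selection has total cost below 13.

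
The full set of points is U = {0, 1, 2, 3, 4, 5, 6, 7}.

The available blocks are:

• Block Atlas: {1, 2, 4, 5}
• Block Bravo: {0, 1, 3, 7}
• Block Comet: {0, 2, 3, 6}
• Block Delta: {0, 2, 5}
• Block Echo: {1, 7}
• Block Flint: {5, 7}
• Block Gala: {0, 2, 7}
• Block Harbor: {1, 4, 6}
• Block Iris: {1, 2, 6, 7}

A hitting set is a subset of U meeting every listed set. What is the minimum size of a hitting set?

3

H = {0, 1, 5} meets every block (each contains at least one member of H), and |H| = 3.
No choice of 2 points meets every block, so 3 is the minimum.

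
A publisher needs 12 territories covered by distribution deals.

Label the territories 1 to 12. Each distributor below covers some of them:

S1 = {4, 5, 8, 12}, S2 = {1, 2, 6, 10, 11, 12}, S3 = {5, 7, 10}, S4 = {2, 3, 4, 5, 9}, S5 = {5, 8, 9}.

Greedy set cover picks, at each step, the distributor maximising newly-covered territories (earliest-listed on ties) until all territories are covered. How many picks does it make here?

Greedy: pick S2 (covers 6 new) → pick S4 (covers 4 new) → pick S1 (covers 1 new) → pick S3 (covers 1 new). Total picks: 4.

4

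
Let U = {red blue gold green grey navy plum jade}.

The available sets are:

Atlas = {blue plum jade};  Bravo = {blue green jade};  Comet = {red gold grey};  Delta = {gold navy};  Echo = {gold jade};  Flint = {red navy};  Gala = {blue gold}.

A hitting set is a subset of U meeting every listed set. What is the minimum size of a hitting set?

H = {gold, navy, jade} meets every set (each contains at least one member of H), and |H| = 3.
No choice of 2 elements meets every set, so 3 is the minimum.

3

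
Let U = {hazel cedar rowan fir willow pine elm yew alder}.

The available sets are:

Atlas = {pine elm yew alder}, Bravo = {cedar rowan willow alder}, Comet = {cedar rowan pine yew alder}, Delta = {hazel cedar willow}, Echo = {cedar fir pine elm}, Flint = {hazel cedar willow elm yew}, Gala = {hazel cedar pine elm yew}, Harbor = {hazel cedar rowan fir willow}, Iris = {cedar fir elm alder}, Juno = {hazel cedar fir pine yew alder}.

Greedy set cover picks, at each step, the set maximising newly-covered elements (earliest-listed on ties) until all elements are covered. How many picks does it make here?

Greedy: pick Juno (covers 6 new) → pick Bravo (covers 2 new) → pick Atlas (covers 1 new). Total picks: 3.
(The true minimum cover uses only 2 sets, so greedy is not optimal here.)

3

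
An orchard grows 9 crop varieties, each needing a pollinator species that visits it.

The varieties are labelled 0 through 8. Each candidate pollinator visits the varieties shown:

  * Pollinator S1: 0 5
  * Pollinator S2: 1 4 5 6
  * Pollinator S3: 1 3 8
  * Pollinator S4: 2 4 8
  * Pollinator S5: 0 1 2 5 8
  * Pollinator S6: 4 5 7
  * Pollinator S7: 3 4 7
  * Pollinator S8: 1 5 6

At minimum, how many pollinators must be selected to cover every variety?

3

S5 and S7 and S8 together: S5 ∪ S7 ∪ S8 = {0, 1, 2, 3, 4, 5, 6, 7, 8} — every variety is covered.
No 2 of the 8 pollinators cover everything (all 28 combinations miss at least one variety), so 3 is optimal.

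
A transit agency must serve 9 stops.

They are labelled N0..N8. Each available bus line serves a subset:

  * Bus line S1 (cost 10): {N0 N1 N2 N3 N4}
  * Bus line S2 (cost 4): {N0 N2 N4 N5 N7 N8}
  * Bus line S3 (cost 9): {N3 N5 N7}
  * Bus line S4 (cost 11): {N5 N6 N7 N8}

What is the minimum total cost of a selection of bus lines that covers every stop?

S1, S4 together cover every stop (S1 ∪ S4 = {N0, N1, N2, N3, N4, N5, N6, N7, N8}); total cost 10 + 11 = 21.
The greedy pick S2, S1, S4 costs 25; no covering selection beats 21.

21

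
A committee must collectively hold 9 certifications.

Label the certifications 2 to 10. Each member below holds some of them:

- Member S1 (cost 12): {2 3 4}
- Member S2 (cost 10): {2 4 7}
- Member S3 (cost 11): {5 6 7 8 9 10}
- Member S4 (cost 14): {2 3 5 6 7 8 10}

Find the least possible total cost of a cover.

S1, S3 together cover every certification (S1 ∪ S3 = {2, 3, 4, 5, 6, 7, 8, 9, 10}); total cost 12 + 11 = 23.
No covering selection has total cost below 23.

23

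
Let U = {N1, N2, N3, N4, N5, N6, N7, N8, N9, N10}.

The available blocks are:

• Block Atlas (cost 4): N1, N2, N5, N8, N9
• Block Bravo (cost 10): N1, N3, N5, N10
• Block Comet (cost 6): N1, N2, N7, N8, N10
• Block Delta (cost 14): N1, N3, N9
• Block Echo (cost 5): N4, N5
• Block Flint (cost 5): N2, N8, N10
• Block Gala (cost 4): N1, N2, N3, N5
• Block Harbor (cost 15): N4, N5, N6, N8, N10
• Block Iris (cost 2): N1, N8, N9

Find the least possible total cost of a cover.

Comet, Gala, Harbor, Iris together cover every item (Comet ∪ Gala ∪ Harbor ∪ Iris = {N1, N2, N3, N4, N5, N6, N7, N8, N9, N10}); total cost 6 + 4 + 15 + 2 = 27.
The greedy pick Iris, Gala, Comet, Echo, Harbor costs 32; no covering selection beats 27.

27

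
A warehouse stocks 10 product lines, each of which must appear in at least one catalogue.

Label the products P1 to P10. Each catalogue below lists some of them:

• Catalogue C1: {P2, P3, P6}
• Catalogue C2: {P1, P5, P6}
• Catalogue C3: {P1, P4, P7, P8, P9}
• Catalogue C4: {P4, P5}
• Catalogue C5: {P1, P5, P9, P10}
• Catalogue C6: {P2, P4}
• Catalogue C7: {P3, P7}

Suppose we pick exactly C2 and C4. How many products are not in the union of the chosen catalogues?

6

Union of C2, C4 = {P1, P4, P5, P6}.
Not covered: P2, P3, P7, P8, P9, P10 — 6 products.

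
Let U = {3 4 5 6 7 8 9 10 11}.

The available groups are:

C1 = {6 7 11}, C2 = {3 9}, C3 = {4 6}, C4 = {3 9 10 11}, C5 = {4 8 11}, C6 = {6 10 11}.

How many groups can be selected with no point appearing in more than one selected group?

C2, C5 are pairwise disjoint (C2={3,9}; C5={4,8,11}).
Every remaining group overlaps one of these, and no 3 of the listed groups are pairwise disjoint, so 2 is the maximum.

2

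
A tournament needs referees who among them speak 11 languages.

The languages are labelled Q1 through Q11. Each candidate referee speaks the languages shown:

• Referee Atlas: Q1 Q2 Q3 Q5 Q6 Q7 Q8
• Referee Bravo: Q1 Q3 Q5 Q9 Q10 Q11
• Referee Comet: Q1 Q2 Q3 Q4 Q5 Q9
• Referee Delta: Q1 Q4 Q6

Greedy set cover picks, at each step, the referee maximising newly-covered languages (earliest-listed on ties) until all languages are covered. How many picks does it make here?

Greedy: pick Atlas (covers 7 new) → pick Bravo (covers 3 new) → pick Comet (covers 1 new). Total picks: 3.

3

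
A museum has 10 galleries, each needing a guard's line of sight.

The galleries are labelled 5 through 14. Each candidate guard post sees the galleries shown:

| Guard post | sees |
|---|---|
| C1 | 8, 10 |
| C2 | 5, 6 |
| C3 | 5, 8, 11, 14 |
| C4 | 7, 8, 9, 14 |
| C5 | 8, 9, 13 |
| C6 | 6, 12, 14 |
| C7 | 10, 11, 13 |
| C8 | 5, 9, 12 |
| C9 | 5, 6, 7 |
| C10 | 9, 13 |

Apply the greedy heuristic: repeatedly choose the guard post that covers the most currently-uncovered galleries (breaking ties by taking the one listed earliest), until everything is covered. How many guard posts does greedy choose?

4

Greedy: pick C3 (covers 4 new) → pick C4 (covers 2 new) → pick C6 (covers 2 new) → pick C7 (covers 2 new). Total picks: 4.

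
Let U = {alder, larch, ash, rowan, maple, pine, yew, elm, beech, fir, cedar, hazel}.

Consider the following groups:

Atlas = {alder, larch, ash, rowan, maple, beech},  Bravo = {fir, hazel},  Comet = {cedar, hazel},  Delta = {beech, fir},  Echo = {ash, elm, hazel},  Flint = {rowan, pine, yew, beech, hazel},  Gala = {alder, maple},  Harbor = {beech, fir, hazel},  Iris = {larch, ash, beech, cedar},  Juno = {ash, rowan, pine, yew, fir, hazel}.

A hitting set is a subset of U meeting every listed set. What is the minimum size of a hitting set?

Take H = {alder, beech, hazel}. Each listed group contains at least one of these, so H is a hitting set of size 3.
The groups Bravo, Gala, Iris are pairwise disjoint, so any hitting set needs a separate item for each — at least 3. Hence 3 is optimal.

3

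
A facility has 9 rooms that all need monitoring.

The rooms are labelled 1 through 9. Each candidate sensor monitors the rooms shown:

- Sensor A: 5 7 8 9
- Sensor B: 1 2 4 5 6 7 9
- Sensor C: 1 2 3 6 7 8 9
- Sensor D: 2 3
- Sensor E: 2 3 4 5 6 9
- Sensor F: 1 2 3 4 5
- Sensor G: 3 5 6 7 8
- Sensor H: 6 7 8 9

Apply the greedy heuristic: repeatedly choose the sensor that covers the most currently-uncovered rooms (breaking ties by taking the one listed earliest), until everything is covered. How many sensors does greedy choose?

Greedy: pick B (covers 7 new) → pick C (covers 2 new). Total picks: 2.

2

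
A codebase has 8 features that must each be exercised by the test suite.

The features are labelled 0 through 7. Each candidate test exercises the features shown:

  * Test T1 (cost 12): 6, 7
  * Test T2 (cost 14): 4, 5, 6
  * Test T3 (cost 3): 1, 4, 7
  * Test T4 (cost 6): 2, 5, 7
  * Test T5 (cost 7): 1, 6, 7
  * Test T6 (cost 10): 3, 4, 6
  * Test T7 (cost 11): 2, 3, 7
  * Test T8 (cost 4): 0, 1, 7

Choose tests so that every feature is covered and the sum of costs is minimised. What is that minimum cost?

20

T4, T6, T8 together cover every feature (T4 ∪ T6 ∪ T8 = {0, 1, 2, 3, 4, 5, 6, 7}); total cost 6 + 10 + 4 = 20.
The greedy pick T3, T4, T8, T6 costs 23; no covering selection beats 20.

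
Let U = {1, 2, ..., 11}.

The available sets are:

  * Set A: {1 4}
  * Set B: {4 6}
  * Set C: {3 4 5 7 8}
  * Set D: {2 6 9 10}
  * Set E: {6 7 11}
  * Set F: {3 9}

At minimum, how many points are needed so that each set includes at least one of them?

Take H = {4, 6, 9}. Each listed set contains at least one of these, so H is a hitting set of size 3.
The sets A, E, F are pairwise disjoint, so any hitting set needs a separate point for each — at least 3. Hence 3 is optimal.

3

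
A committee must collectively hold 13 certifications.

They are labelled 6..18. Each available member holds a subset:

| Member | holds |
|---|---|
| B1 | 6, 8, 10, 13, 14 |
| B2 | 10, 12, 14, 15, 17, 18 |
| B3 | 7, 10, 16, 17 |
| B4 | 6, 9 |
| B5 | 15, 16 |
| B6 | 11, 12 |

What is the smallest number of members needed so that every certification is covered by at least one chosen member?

Take {B1, B2, B3, B4, B6}. Their union is {6, 7, 8, 9, 10, 11, 12, 13, 14, 15, 16, 17, 18}, which is all 13 certifications.
No 4 of the 6 members cover everything (all 15 combinations miss at least one certification), so 5 is optimal.

5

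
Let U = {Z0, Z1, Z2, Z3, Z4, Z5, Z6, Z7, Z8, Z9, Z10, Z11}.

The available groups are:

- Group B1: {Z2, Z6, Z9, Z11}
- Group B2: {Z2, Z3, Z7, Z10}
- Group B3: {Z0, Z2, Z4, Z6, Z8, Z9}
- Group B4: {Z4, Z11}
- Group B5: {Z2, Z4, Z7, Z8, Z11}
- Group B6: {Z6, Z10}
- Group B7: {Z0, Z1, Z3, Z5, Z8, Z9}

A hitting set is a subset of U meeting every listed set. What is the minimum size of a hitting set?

3

The 3 elements {Z4, Z9, Z10} hit every group.
The groups B4, B6, B7 are pairwise disjoint, so any hitting set needs a separate element for each — at least 3. Hence 3 is optimal.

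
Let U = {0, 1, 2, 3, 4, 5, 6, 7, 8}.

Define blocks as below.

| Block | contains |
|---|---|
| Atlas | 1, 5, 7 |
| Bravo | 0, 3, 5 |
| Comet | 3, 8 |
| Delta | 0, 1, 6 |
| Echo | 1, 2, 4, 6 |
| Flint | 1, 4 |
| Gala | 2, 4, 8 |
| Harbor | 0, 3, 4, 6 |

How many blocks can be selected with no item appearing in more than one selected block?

2

Bravo, Gala are pairwise disjoint (Bravo={0,3,5}; Gala={2,4,8}).
Every remaining block overlaps one of these, and no 3 of the listed blocks are pairwise disjoint, so 2 is the maximum.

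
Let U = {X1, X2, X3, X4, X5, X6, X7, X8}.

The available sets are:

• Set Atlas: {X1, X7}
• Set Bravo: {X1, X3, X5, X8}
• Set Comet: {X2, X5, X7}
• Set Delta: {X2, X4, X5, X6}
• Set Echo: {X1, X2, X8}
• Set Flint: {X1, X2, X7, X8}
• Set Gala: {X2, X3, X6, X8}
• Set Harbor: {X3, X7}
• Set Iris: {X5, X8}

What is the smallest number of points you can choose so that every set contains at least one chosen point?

The 3 points {X2, X5, X7} hit every set.
No choice of 2 points meets every set, so 3 is the minimum.

3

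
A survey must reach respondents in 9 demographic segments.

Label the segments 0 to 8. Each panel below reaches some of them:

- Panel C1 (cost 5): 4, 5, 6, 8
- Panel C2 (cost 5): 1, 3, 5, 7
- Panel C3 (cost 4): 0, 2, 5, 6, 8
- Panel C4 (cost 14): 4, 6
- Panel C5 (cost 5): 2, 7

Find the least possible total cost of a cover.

14

C1, C2, C3 together cover every segment (C1 ∪ C2 ∪ C3 = {0, 1, 2, 3, 4, 5, 6, 7, 8}); total cost 5 + 5 + 4 = 14.
No covering selection has total cost below 14.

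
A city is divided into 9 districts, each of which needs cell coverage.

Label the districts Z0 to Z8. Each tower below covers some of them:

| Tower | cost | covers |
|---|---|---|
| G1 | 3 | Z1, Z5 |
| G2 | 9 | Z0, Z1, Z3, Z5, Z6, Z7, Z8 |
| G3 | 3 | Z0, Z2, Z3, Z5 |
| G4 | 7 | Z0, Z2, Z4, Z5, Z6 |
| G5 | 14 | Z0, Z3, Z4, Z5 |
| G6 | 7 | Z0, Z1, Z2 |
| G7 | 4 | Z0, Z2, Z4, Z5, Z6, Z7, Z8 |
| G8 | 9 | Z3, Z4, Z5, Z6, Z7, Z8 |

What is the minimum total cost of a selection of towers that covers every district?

G1, G3, G7 together cover every district (G1 ∪ G3 ∪ G7 = {Z0, Z1, Z2, Z3, Z4, Z5, Z6, Z7, Z8}); total cost 3 + 3 + 4 = 10.
No covering selection has total cost below 10.

10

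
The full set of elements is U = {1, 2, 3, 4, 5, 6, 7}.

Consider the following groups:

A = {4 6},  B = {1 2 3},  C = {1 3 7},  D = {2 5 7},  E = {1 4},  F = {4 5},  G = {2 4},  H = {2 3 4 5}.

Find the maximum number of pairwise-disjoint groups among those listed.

2

D, E are pairwise disjoint (D={2,5,7}; E={1,4}).
Every remaining group overlaps one of these, and no 3 of the listed groups are pairwise disjoint, so 2 is the maximum.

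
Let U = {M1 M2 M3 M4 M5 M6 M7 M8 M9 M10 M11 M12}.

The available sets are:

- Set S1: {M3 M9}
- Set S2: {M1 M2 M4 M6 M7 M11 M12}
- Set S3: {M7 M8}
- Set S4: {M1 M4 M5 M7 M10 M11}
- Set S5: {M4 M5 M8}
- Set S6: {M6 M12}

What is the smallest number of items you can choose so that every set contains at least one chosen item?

H = {M3, M4, M8, M12} meets every set (each contains at least one member of H), and |H| = 4.
No choice of 3 items meets every set, so 4 is the minimum.

4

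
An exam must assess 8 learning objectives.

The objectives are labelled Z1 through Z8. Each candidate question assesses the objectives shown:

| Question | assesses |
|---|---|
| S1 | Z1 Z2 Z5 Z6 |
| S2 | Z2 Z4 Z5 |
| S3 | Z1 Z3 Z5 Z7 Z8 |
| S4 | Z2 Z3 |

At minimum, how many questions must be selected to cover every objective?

S1 and S2 and S3 together: S1 ∪ S2 ∪ S3 = {Z1, Z2, Z3, Z4, Z5, Z6, Z7, Z8} — every objective is covered.
Only S2 contains Z4, so S2 is forced; the remaining 5 objectives need at least 2 more questions (each remaining question adds at most 4) — so at least 3 questions are needed, and 3 is optimal.

3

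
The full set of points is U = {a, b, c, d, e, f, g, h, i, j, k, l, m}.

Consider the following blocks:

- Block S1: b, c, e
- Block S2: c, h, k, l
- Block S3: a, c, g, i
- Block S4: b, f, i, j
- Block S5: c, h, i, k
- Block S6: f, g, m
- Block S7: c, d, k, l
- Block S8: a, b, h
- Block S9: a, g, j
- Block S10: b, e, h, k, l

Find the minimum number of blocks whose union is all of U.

S3, S4, S6, S7, and S10 cover everything between them: the union {a, b, c, d, e, f, g, h, i, j, k, l, m} is all of U.
No 4 of the 10 blocks cover everything (all 210 combinations miss at least one point), so 5 is optimal.

5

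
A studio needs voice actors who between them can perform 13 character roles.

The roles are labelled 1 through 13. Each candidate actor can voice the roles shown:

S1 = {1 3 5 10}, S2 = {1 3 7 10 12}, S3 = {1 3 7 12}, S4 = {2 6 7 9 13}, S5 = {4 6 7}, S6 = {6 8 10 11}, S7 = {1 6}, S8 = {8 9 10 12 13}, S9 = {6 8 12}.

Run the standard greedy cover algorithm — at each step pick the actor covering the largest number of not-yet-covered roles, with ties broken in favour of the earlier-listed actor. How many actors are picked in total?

5

Greedy: pick S2 (covers 5 new) → pick S4 (covers 4 new) → pick S6 (covers 2 new) → pick S1 (covers 1 new) → pick S5 (covers 1 new). Total picks: 5.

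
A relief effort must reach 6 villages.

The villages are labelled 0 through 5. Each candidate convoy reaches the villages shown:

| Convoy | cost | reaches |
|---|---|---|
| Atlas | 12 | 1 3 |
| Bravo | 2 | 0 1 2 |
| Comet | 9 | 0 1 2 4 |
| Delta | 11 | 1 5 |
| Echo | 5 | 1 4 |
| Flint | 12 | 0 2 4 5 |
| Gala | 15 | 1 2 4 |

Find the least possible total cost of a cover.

Atlas, Flint together cover every village (Atlas ∪ Flint = {0, 1, 2, 3, 4, 5}); total cost 12 + 12 = 24.
The greedy pick Bravo, Echo, Delta, Atlas costs 30; no covering selection beats 24.

24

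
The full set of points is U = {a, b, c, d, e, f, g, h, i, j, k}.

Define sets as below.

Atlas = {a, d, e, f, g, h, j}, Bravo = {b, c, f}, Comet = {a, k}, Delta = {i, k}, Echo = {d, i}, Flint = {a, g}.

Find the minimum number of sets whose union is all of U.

3

Take {Atlas, Bravo, Delta}. Their union is {a, b, c, d, e, f, g, h, i, j, k}, which is all 11 points.
Only Bravo contains b, so Bravo is forced; the remaining 8 points need at least 2 more sets (each remaining set adds at most 6) — so at least 3 sets are needed, and 3 is optimal.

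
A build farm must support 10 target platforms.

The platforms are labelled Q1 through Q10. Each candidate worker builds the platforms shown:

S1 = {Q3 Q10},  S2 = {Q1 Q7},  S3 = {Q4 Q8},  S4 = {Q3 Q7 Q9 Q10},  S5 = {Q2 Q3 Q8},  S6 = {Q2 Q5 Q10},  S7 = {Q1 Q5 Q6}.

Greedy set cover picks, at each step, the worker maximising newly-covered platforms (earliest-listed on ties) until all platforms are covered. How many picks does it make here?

Greedy: pick S4 (covers 4 new) → pick S7 (covers 3 new) → pick S3 (covers 2 new) → pick S5 (covers 1 new). Total picks: 4.

4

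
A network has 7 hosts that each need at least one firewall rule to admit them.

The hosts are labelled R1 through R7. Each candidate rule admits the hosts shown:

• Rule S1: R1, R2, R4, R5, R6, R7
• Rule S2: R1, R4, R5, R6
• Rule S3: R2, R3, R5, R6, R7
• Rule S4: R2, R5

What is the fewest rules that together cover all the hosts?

2

S1 and S3 together: S1 ∪ S3 = {R1, R2, R3, R4, R5, R6, R7} — every host is covered.
No single rule has all 7 hosts (the largest, S1, has 6), so 2 is optimal.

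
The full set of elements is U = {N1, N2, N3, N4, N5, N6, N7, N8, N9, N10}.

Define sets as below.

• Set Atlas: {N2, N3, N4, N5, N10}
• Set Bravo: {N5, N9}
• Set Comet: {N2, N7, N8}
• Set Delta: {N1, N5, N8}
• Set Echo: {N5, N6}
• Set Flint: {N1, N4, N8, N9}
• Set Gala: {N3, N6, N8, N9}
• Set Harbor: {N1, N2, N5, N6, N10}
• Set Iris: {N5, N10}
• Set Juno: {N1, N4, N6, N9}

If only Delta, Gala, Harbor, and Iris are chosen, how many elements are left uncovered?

Union of Delta, Gala, Harbor, Iris = {N1, N2, N3, N5, N6, N8, N9, N10}.
Not covered: N4, N7 — 2 elements.

2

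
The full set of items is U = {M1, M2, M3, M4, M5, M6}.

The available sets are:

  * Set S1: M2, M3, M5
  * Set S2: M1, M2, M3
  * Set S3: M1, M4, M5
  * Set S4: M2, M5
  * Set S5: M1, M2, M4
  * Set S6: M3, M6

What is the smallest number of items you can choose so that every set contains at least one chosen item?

3

The 3 items {M1, M2, M3} hit every set.
No choice of 2 items meets every set, so 3 is the minimum.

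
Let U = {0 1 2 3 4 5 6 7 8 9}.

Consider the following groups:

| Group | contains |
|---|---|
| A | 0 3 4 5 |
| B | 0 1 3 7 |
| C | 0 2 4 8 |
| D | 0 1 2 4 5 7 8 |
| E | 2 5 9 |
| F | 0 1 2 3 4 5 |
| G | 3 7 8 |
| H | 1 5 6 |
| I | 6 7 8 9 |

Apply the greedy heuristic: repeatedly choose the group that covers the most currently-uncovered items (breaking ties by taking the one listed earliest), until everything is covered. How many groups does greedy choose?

Greedy: pick D (covers 7 new) → pick I (covers 2 new) → pick A (covers 1 new). Total picks: 3.
(The true minimum cover uses only 2 groups, so greedy is not optimal here.)

3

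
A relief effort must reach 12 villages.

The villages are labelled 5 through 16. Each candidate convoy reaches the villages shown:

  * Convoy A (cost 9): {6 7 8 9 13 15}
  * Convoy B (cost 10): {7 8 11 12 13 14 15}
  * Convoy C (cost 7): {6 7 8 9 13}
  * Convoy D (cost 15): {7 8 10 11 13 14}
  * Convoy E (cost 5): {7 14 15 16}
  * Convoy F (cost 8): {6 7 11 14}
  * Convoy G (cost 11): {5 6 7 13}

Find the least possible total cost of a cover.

48

B, C, D, E, G together cover every village (B ∪ C ∪ D ∪ E ∪ G = {5, 6, 7, 8, 9, 10, 11, 12, 13, 14, 15, 16}); total cost 10 + 7 + 15 + 5 + 11 = 48.
No covering selection has total cost below 48.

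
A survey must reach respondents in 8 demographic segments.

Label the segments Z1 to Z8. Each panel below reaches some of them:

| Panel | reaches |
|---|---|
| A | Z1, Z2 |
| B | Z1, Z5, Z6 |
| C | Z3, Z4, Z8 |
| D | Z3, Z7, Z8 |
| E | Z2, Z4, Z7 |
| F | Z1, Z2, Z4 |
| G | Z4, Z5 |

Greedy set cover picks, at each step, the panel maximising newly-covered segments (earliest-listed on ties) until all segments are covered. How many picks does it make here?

3

Greedy: pick B (covers 3 new) → pick C (covers 3 new) → pick E (covers 2 new). Total picks: 3.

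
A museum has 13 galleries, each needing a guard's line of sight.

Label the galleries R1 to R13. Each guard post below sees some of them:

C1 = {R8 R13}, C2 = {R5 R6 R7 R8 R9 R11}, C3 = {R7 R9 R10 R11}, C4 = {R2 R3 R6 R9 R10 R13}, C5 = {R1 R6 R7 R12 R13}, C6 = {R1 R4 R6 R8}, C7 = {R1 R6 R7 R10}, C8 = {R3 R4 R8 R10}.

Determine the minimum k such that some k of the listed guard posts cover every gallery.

4

Take {C2, C4, C5, C8}. Their union is {R1, R2, R3, R4, R5, R6, R7, R8, R9, R10, R11, R12, R13}, which is all 13 galleries.
No 3 of the 8 guard posts cover everything (all 56 combinations miss at least one gallery), so 4 is optimal.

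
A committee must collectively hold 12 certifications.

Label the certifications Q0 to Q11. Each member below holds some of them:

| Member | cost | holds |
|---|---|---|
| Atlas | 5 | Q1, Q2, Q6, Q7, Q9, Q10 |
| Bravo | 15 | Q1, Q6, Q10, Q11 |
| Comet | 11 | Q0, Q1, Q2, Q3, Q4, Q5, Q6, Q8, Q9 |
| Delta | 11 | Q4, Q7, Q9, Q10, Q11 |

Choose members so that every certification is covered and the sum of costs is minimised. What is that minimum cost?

22

Comet, Delta together cover every certification (Comet ∪ Delta = {Q0, Q1, Q2, Q3, Q4, Q5, Q6, Q7, Q8, Q9, Q10, Q11}); total cost 11 + 11 = 22.
The greedy pick Atlas, Comet, Delta costs 27; no covering selection beats 22.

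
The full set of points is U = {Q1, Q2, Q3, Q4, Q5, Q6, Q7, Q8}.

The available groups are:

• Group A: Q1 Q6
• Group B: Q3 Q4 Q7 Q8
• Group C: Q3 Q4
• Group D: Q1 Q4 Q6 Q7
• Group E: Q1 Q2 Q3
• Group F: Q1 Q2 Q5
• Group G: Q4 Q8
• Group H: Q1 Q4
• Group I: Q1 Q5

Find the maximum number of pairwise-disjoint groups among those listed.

E, G are pairwise disjoint (E={Q1,Q2,Q3}; G={Q4,Q8}).
Every remaining group overlaps one of these, and no 3 of the listed groups are pairwise disjoint, so 2 is the maximum.

2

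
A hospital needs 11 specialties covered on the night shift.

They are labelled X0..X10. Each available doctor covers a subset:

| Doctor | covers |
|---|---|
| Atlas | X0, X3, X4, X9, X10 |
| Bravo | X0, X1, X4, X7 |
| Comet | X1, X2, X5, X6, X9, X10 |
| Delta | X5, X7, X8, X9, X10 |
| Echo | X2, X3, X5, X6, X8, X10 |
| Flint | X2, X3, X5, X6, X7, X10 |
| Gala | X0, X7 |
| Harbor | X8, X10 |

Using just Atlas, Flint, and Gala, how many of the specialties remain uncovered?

2

Union of Atlas, Flint, Gala = {X0, X2, X3, X4, X5, X6, X7, X9, X10}.
Not covered: X1, X8 — 2 specialties.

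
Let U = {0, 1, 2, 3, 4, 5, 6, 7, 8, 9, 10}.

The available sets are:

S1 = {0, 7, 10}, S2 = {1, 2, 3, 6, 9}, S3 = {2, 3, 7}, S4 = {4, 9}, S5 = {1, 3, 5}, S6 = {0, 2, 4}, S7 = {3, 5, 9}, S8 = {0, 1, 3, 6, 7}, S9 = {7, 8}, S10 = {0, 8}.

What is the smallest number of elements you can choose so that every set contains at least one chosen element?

The 4 elements {0, 3, 4, 8} hit every set.
No choice of 3 elements meets every set, so 4 is the minimum.

4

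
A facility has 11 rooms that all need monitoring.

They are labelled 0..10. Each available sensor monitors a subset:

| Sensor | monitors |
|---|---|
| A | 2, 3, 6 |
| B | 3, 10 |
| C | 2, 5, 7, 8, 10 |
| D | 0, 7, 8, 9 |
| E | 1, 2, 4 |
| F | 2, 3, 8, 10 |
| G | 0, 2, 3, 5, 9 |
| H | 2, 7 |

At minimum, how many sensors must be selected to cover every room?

Take {A, C, E, G}. Their union is {0, 1, 2, 3, 4, 5, 6, 7, 8, 9, 10}, which is all 11 rooms.
No 3 of the 8 sensors cover everything (all 56 combinations miss at least one room), so 4 is optimal.

4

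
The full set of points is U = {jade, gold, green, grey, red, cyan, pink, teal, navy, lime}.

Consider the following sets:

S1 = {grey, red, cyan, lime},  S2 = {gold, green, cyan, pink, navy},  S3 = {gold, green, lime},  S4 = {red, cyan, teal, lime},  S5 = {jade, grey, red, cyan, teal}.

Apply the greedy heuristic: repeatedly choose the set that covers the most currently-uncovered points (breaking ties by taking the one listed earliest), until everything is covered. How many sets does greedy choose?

3

Greedy: pick S2 (covers 5 new) → pick S5 (covers 4 new) → pick S1 (covers 1 new). Total picks: 3.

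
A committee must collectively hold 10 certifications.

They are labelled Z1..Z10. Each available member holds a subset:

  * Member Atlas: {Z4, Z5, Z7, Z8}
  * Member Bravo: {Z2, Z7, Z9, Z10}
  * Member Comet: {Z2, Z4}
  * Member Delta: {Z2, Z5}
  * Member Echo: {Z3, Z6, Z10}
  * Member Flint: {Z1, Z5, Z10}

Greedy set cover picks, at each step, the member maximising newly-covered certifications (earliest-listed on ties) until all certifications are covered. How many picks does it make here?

4

Greedy: pick Atlas (covers 4 new) → pick Bravo (covers 3 new) → pick Echo (covers 2 new) → pick Flint (covers 1 new). Total picks: 4.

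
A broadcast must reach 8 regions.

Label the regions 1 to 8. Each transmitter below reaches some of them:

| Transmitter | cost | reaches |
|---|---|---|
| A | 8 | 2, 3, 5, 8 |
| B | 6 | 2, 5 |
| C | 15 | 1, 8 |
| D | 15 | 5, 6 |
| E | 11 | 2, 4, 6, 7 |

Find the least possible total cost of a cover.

34

A, C, E together cover every region (A ∪ C ∪ E = {1, 2, 3, 4, 5, 6, 7, 8}); total cost 8 + 15 + 11 = 34.
No covering selection has total cost below 34.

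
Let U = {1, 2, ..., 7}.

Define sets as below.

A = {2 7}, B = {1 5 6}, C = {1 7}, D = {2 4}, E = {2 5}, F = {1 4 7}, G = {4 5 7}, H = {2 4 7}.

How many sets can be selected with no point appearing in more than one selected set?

E, F are pairwise disjoint (E={2,5}; F={1,4,7}).
Every remaining set overlaps one of these, and no 3 of the listed sets are pairwise disjoint, so 2 is the maximum.

2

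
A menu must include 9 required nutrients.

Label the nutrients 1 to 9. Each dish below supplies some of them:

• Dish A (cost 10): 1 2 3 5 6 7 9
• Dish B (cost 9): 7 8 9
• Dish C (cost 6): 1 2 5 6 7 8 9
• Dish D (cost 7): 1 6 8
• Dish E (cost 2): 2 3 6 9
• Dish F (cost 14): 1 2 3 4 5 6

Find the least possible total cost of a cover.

C, F together cover every nutrient (C ∪ F = {1, 2, 3, 4, 5, 6, 7, 8, 9}); total cost 6 + 14 = 20.
The greedy pick E, C, F costs 22; no covering selection beats 20.

20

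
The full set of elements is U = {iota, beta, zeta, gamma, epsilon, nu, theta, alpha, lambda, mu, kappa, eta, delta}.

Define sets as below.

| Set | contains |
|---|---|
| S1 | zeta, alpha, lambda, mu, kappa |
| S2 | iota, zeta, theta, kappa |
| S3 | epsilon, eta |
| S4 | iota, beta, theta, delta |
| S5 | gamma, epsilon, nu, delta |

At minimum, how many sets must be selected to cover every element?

Take {S1, S3, S4, S5}. Their union is {iota, beta, zeta, gamma, epsilon, nu, theta, alpha, lambda, mu, kappa, eta, delta}, which is all 13 elements.
Only S3 contains eta, so S3 is forced; the remaining 11 elements need at least 3 more sets (each remaining set adds at most 5) — so at least 4 sets are needed, and 4 is optimal.

4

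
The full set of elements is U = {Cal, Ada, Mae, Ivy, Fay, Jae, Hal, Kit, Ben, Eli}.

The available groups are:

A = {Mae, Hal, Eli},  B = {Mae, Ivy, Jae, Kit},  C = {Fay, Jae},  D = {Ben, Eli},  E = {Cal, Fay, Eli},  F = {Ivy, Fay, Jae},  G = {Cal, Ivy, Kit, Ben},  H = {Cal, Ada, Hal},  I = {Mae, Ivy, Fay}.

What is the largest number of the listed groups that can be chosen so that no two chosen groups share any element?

C, D, H are pairwise disjoint (C={Fay,Jae}; D={Ben,Eli}; H={Cal,Ada,Hal}).
Every remaining group overlaps one of these, and no 4 of the listed groups are pairwise disjoint, so 3 is the maximum.

3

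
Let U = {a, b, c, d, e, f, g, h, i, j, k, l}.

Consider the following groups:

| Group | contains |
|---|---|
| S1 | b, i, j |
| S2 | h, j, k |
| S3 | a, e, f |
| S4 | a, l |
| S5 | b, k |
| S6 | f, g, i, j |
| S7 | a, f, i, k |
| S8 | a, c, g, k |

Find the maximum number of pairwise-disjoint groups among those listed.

3

S4, S5, S6 are pairwise disjoint (S4={a,l}; S5={b,k}; S6={f,g,i,j}).
Every remaining group overlaps one of these, and no 4 of the listed groups are pairwise disjoint, so 3 is the maximum.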